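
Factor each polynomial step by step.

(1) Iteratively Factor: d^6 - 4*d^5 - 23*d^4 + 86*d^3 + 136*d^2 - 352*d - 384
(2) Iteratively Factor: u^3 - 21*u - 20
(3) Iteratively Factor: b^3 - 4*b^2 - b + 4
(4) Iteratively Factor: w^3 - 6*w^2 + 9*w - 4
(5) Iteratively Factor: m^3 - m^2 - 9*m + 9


(1) = (d - 3)*(d^5 - d^4 - 26*d^3 + 8*d^2 + 160*d + 128) = (d - 3)*(d + 1)*(d^4 - 2*d^3 - 24*d^2 + 32*d + 128) = (d - 4)*(d - 3)*(d + 1)*(d^3 + 2*d^2 - 16*d - 32) = (d - 4)^2*(d - 3)*(d + 1)*(d^2 + 6*d + 8) = (d - 4)^2*(d - 3)*(d + 1)*(d + 2)*(d + 4)
(2) = (u + 4)*(u^2 - 4*u - 5) = (u - 5)*(u + 4)*(u + 1)
(3) = (b - 1)*(b^2 - 3*b - 4) = (b - 1)*(b + 1)*(b - 4)
(4) = (w - 1)*(w^2 - 5*w + 4) = (w - 4)*(w - 1)*(w - 1)
(5) = (m - 3)*(m^2 + 2*m - 3) = (m - 3)*(m - 1)*(m + 3)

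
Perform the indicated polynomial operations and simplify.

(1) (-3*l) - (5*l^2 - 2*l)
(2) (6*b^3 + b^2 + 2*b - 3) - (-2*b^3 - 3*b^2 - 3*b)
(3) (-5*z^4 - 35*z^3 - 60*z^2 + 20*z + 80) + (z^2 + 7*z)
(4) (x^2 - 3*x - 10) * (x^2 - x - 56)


(1) = -5*l^2 - l
(2) = 8*b^3 + 4*b^2 + 5*b - 3
(3) = -5*z^4 - 35*z^3 - 59*z^2 + 27*z + 80
(4) = x^4 - 4*x^3 - 63*x^2 + 178*x + 560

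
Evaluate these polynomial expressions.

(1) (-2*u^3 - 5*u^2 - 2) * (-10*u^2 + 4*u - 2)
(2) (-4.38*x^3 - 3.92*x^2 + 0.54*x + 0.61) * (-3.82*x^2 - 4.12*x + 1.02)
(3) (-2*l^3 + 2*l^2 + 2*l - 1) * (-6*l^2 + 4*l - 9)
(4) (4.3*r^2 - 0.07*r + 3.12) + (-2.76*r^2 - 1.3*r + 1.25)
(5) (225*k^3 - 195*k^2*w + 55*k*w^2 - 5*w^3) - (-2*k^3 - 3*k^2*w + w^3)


(1) = 20*u^5 + 42*u^4 - 16*u^3 + 30*u^2 - 8*u + 4
(2) = 16.7316*x^5 + 33.02*x^4 + 9.62*x^3 - 8.5534*x^2 - 1.9624*x + 0.6222
(3) = 12*l^5 - 20*l^4 + 14*l^3 - 4*l^2 - 22*l + 9
(4) = 1.54*r^2 - 1.37*r + 4.37
(5) = 227*k^3 - 192*k^2*w + 55*k*w^2 - 6*w^3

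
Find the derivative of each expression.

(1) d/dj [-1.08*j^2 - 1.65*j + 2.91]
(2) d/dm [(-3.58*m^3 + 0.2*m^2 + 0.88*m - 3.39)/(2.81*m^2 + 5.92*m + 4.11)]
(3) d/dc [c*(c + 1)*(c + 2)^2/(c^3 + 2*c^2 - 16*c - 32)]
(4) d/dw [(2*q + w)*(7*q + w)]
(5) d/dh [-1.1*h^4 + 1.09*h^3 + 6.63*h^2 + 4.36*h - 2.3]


(1) = -2.16*j - 1.65
(2) = (-10.0598*m^4 - 42.3872*m^3 - 45.4302*m^2 + 20.6958*m + 23.6856)/(7.8961*m^4 + 33.2704*m^3 + 58.1446*m^2 + 48.6624*m + 16.8921)
(3) = (c^4 - 50*c^2 - 96*c - 32)/(c^4 - 32*c^2 + 256)
(4) = 9*q + 2*w
(5) = -4.4*h^3 + 3.27*h^2 + 13.26*h + 4.36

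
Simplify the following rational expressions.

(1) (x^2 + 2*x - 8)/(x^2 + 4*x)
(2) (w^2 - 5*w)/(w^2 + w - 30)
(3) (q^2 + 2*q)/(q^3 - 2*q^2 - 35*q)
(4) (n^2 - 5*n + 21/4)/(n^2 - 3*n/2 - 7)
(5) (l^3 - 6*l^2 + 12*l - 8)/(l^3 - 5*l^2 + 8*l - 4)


(1) = (x - 2)/x
(2) = w/(w + 6)
(3) = (q + 2)/(q^2 - 2*q - 35)
(4) = (2*n - 3)/(2*n + 4)
(5) = (l - 2)/(l - 1)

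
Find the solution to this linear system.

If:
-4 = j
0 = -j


Then:
No Solution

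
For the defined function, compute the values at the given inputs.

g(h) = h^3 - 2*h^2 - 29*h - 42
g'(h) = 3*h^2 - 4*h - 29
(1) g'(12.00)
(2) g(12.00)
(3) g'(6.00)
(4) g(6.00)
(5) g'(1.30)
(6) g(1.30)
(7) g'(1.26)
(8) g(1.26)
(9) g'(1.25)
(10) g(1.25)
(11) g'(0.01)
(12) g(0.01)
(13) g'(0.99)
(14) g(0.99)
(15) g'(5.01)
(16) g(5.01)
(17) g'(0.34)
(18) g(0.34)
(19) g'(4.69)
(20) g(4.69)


(1) = 355.00
(2) = 1050.00
(3) = 55.00
(4) = -72.00
(5) = -29.13
(6) = -80.88
(7) = -29.28
(8) = -79.71
(9) = -29.31
(10) = -79.42
(11) = -29.04
(12) = -42.29
(13) = -30.02
(14) = -71.70
(15) = 26.26
(16) = -111.74
(17) = -30.01
(18) = -52.05
(19) = 18.23
(20) = -118.84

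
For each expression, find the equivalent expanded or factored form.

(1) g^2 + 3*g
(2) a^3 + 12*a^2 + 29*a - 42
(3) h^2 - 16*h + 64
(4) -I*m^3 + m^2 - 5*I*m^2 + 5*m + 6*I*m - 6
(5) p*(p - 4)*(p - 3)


(1) = g*(g + 3)
(2) = (a - 1)*(a + 6)*(a + 7)
(3) = (h - 8)^2
(4) = (m - 1)*(m + 6)*(-I*m + 1)
(5) = p^3 - 7*p^2 + 12*p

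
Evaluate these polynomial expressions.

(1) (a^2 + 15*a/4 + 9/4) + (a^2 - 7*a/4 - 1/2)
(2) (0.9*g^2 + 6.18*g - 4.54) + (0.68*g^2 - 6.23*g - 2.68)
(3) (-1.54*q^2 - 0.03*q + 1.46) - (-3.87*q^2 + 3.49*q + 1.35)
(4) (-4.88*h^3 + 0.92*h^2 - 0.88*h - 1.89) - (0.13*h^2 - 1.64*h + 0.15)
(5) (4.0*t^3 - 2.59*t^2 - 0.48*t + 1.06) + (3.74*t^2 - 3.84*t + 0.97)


(1) = 2*a^2 + 2*a + 7/4
(2) = 1.58*g^2 - 0.05*g - 7.22
(3) = 2.33*q^2 - 3.52*q + 0.11
(4) = -4.88*h^3 + 0.79*h^2 + 0.76*h - 2.04
(5) = 4.0*t^3 + 1.15*t^2 - 4.32*t + 2.03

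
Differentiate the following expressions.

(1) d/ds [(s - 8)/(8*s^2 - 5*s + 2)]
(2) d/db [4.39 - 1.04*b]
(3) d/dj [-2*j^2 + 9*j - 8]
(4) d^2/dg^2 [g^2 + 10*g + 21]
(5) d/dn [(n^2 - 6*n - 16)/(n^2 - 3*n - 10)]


(1) = (8*s^2 - 5*s - (s - 8)*(16*s - 5) + 2)/(8*s^2 - 5*s + 2)^2
(2) = -1.04000000000000
(3) = 9 - 4*j
(4) = 2
(5) = 3/(n^2 - 10*n + 25)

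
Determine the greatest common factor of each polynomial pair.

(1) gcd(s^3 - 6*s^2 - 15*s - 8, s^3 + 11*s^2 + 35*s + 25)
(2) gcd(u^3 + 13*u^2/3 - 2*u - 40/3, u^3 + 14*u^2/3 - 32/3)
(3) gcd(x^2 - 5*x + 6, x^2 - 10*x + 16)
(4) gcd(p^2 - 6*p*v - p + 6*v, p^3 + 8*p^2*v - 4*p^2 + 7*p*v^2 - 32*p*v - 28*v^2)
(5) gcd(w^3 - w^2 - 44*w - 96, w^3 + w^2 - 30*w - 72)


(1) = s + 1
(2) = u^2 + 6*u + 8
(3) = gcd((x - 3)*(x - 2), (x - 8)*(x - 2)) = x - 2
(4) = gcd((p - 1)*(p - 6*v), (p - 4)*(p + v)*(p + 7*v)) = 1
(5) = gcd((w - 8)*(w + 3)*(w + 4), (w - 6)*(w + 3)*(w + 4)) = w^2 + 7*w + 12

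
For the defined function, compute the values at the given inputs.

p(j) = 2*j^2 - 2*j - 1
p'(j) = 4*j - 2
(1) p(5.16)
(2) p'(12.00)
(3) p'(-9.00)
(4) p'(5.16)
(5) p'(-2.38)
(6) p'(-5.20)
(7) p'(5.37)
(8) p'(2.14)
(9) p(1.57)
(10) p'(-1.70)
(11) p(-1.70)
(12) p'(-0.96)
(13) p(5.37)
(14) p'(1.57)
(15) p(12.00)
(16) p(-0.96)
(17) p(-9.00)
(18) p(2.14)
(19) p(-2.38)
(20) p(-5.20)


(1) = 41.93
(2) = 46.00
(3) = -38.00
(4) = 18.64
(5) = -11.52
(6) = -22.80
(7) = 19.48
(8) = 6.56
(9) = 0.79
(10) = -8.80
(11) = 8.18
(12) = -5.84
(13) = 45.93
(14) = 4.28
(15) = 263.00
(16) = 2.76
(17) = 179.00
(18) = 3.88
(19) = 15.09
(20) = 63.48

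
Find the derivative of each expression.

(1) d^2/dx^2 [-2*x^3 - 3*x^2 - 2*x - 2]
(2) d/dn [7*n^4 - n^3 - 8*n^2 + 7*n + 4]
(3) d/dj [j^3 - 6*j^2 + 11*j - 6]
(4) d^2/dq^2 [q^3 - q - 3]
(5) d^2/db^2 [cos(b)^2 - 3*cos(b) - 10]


(1) = -12*x - 6
(2) = 28*n^3 - 3*n^2 - 16*n + 7
(3) = 3*j^2 - 12*j + 11
(4) = 6*q
(5) = 3*cos(b) - 2*cos(2*b)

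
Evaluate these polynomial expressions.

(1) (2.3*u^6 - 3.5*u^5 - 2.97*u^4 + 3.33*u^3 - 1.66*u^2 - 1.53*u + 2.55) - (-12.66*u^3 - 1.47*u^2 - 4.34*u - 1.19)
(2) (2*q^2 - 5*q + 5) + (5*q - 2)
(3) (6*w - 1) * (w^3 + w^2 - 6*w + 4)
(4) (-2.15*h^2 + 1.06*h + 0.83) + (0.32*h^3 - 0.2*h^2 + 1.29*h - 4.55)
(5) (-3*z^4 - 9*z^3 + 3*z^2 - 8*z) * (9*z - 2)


(1) = 2.3*u^6 - 3.5*u^5 - 2.97*u^4 + 15.99*u^3 - 0.19*u^2 + 2.81*u + 3.74
(2) = 2*q^2 + 3
(3) = 6*w^4 + 5*w^3 - 37*w^2 + 30*w - 4
(4) = 0.32*h^3 - 2.35*h^2 + 2.35*h - 3.72
(5) = -27*z^5 - 75*z^4 + 45*z^3 - 78*z^2 + 16*z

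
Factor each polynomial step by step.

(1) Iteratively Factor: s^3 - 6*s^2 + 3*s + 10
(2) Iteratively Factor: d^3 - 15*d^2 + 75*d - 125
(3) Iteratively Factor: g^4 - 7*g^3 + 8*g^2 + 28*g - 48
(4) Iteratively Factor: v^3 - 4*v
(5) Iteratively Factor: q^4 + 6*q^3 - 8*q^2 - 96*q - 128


(1) = (s - 5)*(s^2 - s - 2) = (s - 5)*(s - 2)*(s + 1)
(2) = (d - 5)*(d^2 - 10*d + 25) = (d - 5)^2*(d - 5)
(3) = (g + 2)*(g^3 - 9*g^2 + 26*g - 24) = (g - 2)*(g + 2)*(g^2 - 7*g + 12) = (g - 3)*(g - 2)*(g + 2)*(g - 4)
(4) = (v)*(v^2 - 4) = v*(v - 2)*(v + 2)
(5) = (q + 2)*(q^3 + 4*q^2 - 16*q - 64) = (q + 2)*(q + 4)*(q^2 - 16) = (q + 2)*(q + 4)^2*(q - 4)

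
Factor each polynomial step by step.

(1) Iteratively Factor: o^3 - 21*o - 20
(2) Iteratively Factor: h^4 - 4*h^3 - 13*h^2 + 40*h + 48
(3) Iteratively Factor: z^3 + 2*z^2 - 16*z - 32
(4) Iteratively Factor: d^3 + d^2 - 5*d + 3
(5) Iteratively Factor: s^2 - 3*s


(1) = (o + 1)*(o^2 - o - 20) = (o - 5)*(o + 1)*(o + 4)
(2) = (h + 3)*(h^3 - 7*h^2 + 8*h + 16) = (h + 1)*(h + 3)*(h^2 - 8*h + 16) = (h - 4)*(h + 1)*(h + 3)*(h - 4)
(3) = (z + 4)*(z^2 - 2*z - 8) = (z + 2)*(z + 4)*(z - 4)
(4) = (d - 1)*(d^2 + 2*d - 3) = (d - 1)^2*(d + 3)
(5) = (s - 3)*(s)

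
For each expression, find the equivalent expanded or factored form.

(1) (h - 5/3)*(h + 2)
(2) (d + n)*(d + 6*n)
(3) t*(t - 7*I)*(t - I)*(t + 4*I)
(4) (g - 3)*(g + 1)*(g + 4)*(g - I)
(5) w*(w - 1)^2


(1) = h^2 + h/3 - 10/3
(2) = d^2 + 7*d*n + 6*n^2
(3) = t^4 - 4*I*t^3 + 25*t^2 - 28*I*t
(4) = g^4 + 2*g^3 - I*g^3 - 11*g^2 - 2*I*g^2 - 12*g + 11*I*g + 12*I
(5) = w^3 - 2*w^2 + w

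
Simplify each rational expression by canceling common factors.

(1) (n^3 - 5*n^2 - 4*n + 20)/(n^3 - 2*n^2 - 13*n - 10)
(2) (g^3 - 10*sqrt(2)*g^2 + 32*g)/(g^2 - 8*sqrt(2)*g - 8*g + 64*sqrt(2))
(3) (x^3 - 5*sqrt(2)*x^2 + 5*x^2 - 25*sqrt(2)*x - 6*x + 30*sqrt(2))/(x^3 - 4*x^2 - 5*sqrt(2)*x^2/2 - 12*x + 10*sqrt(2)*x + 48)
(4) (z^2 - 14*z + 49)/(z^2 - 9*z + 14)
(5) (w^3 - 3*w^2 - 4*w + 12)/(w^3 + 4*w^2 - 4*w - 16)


(1) = (n - 2)/(n + 1)
(2) = (g^2 - 2*sqrt(2)*g)/(g - 8)
(3) = (2*x^3 + x^2*(10 - 10*sqrt(2)) + x*(-50*sqrt(2) - 12) + 60*sqrt(2))/(2*x^3 + x^2*(-8 - 5*sqrt(2)) + x*(-24 + 20*sqrt(2)) + 96)
(4) = (z - 7)/(z - 2)
(5) = (w - 3)/(w + 4)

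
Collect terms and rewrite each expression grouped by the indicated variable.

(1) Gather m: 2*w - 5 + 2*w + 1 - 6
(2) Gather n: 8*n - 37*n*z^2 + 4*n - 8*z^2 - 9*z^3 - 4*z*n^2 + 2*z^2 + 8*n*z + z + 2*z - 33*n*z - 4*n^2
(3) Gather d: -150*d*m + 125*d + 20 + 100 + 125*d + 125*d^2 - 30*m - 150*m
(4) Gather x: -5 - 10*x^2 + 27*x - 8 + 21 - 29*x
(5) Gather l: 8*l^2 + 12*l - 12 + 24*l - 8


(1) = 4*w - 10
(2) = n^2*(-4*z - 4) + n*(-37*z^2 - 25*z + 12) - 9*z^3 - 6*z^2 + 3*z
(3) = 125*d^2 + d*(250 - 150*m) - 180*m + 120
(4) = -10*x^2 - 2*x + 8
(5) = 8*l^2 + 36*l - 20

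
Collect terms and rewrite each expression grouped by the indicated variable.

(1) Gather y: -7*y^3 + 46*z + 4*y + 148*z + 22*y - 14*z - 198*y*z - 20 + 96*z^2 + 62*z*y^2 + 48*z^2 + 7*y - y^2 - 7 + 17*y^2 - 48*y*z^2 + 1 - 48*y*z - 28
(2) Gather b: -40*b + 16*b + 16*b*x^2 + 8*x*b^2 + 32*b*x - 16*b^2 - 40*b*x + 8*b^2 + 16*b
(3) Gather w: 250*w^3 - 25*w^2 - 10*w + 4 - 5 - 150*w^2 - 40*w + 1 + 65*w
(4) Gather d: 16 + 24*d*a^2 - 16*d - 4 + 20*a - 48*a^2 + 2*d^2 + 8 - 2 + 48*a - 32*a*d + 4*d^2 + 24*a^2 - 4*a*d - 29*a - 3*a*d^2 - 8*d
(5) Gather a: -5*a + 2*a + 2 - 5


(1) = -7*y^3 + y^2*(62*z + 16) + y*(-48*z^2 - 246*z + 33) + 144*z^2 + 180*z - 54
(2) = b^2*(8*x - 8) + b*(16*x^2 - 8*x - 8)
(3) = 250*w^3 - 175*w^2 + 15*w
(4) = -24*a^2 + 39*a + d^2*(6 - 3*a) + d*(24*a^2 - 36*a - 24) + 18
(5) = -3*a - 3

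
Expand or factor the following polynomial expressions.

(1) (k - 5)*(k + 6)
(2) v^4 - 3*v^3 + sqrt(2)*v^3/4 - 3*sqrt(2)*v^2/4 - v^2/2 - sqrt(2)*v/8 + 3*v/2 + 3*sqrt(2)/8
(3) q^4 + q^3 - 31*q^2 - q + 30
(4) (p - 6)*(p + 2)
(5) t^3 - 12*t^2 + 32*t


(1) = k^2 + k - 30
(2) = (v - 3)*(v - sqrt(2)/2)*(sqrt(2)*v/2 + 1/2)*(sqrt(2)*v + 1/2)
(3) = (q - 5)*(q - 1)*(q + 1)*(q + 6)
(4) = p^2 - 4*p - 12
(5) = t*(t - 8)*(t - 4)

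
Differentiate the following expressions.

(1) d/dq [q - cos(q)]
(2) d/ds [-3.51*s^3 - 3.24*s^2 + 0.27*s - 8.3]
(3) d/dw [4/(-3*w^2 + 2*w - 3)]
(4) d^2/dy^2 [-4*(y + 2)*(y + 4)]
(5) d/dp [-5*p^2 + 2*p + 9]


(1) = sin(q) + 1
(2) = -10.53*s^2 - 6.48*s + 0.27
(3) = 8*(3*w - 1)/(3*w^2 - 2*w + 3)^2
(4) = -8
(5) = 2 - 10*p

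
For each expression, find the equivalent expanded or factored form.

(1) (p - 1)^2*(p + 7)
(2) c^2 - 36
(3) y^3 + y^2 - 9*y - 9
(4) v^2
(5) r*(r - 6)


(1) = p^3 + 5*p^2 - 13*p + 7
(2) = (c - 6)*(c + 6)
(3) = (y - 3)*(y + 1)*(y + 3)
(4) = v^2
(5) = r^2 - 6*r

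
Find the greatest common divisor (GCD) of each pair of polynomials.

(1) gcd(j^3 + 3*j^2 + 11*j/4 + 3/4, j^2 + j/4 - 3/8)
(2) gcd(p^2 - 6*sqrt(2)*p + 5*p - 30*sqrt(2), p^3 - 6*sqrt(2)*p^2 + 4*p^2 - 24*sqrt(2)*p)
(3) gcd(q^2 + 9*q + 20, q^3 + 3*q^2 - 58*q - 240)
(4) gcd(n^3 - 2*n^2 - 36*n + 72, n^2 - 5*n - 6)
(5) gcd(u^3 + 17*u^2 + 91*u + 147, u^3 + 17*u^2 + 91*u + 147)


(1) = 1
(2) = gcd((p + 5)*(p - 6*sqrt(2)), p*(p + 4)*(p - 6*sqrt(2))) = p - 6*sqrt(2)
(3) = gcd((q + 4)*(q + 5), (q - 8)*(q + 5)*(q + 6)) = q + 5
(4) = gcd((n - 6)*(n - 2)*(n + 6), (n - 6)*(n + 1)) = n - 6
(5) = gcd((u + 3)*(u + 7)^2, (u + 3)*(u + 7)^2) = u^3 + 17*u^2 + 91*u + 147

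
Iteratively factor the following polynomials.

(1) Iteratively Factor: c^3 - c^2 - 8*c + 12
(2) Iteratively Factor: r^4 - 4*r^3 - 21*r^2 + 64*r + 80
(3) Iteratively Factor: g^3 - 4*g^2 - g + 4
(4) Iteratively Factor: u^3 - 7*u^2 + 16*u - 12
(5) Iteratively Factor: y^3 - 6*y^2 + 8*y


(1) = (c - 2)*(c^2 + c - 6) = (c - 2)^2*(c + 3)
(2) = (r - 5)*(r^3 + r^2 - 16*r - 16) = (r - 5)*(r - 4)*(r^2 + 5*r + 4) = (r - 5)*(r - 4)*(r + 1)*(r + 4)
(3) = (g - 1)*(g^2 - 3*g - 4) = (g - 4)*(g - 1)*(g + 1)
(4) = (u - 3)*(u^2 - 4*u + 4) = (u - 3)*(u - 2)*(u - 2)
(5) = (y)*(y^2 - 6*y + 8) = y*(y - 4)*(y - 2)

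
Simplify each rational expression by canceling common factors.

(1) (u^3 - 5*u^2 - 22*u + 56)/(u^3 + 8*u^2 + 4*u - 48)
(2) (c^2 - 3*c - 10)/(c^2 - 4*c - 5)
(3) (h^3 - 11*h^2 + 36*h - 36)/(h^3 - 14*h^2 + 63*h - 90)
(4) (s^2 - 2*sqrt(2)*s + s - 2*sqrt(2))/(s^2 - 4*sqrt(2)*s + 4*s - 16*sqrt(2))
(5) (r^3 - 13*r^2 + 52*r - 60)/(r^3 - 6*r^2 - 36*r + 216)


(1) = (u - 7)/(u + 6)
(2) = (c + 2)/(c + 1)
(3) = (h - 2)/(h - 5)
(4) = (s^2 + s*(1 - 2*sqrt(2)) - 2*sqrt(2))/(s^2 + s*(4 - 4*sqrt(2)) - 16*sqrt(2))
(5) = (r^2 - 7*r + 10)/(r^2 - 36)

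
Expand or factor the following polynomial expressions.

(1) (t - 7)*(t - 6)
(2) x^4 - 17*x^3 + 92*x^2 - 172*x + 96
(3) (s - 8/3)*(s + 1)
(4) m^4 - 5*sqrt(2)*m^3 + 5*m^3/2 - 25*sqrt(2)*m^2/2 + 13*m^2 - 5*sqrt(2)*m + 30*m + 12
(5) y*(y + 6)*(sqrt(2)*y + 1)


(1) = t^2 - 13*t + 42
(2) = (x - 8)*(x - 6)*(x - 2)*(x - 1)
(3) = s^2 - 5*s/3 - 8/3
(4) = (m + 1/2)*(m + 2)*(m - 3*sqrt(2))*(m - 2*sqrt(2))
(5) = sqrt(2)*y^3 + y^2 + 6*sqrt(2)*y^2 + 6*y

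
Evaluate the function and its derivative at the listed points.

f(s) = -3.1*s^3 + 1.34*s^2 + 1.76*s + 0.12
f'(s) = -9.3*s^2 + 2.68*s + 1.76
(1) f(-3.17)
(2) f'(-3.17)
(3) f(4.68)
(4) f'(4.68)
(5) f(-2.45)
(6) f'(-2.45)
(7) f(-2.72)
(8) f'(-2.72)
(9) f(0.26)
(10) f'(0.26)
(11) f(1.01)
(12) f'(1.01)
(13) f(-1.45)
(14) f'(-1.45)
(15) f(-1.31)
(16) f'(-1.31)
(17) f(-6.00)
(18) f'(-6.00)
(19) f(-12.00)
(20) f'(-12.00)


(1) = 106.76
(2) = -100.19
(3) = -280.05
(4) = -189.39
(5) = 49.44
(6) = -60.63
(7) = 67.63
(8) = -74.33
(9) = 0.61
(10) = 1.83
(11) = 0.07
(12) = -5.02
(13) = 9.84
(14) = -21.68
(15) = 7.08
(16) = -17.71
(17) = 707.40
(18) = -349.12
(19) = 5528.76
(20) = -1369.60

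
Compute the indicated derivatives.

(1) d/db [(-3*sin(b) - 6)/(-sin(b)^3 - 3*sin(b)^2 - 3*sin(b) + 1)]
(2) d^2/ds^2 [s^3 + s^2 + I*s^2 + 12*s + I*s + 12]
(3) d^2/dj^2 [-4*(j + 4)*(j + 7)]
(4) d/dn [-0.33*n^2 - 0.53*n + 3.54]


(1) = -3*(2*sin(b)^3 + 9*sin(b)^2 + 12*sin(b) + 7)*cos(b)/(sin(b)^3 + 3*sin(b)^2 + 3*sin(b) - 1)^2
(2) = 6*s + 2 + 2*I
(3) = -8
(4) = -0.66*n - 0.53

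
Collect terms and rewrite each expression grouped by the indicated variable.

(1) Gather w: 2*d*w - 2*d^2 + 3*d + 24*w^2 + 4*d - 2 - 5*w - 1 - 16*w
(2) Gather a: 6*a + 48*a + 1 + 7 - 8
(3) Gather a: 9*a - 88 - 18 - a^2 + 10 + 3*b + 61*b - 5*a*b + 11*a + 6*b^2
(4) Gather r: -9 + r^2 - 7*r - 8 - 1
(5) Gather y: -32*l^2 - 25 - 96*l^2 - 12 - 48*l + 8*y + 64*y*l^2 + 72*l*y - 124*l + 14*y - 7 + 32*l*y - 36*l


(1) = -2*d^2 + 7*d + 24*w^2 + w*(2*d - 21) - 3
(2) = 54*a
(3) = -a^2 + a*(20 - 5*b) + 6*b^2 + 64*b - 96
(4) = r^2 - 7*r - 18
(5) = -128*l^2 - 208*l + y*(64*l^2 + 104*l + 22) - 44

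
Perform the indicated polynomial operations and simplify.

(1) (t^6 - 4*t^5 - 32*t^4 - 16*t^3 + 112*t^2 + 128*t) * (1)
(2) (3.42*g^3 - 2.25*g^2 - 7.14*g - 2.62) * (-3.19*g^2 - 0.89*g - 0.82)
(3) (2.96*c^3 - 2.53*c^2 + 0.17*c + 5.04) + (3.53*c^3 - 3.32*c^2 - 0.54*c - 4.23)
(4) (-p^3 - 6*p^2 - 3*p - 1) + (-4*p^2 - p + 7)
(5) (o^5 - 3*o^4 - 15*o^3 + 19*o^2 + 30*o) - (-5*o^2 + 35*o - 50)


(1) = t^6 - 4*t^5 - 32*t^4 - 16*t^3 + 112*t^2 + 128*t
(2) = -10.9098*g^5 + 4.1337*g^4 + 21.9747*g^3 + 16.5574*g^2 + 8.1866*g + 2.1484
(3) = 6.49*c^3 - 5.85*c^2 - 0.37*c + 0.81
(4) = -p^3 - 10*p^2 - 4*p + 6
(5) = o^5 - 3*o^4 - 15*o^3 + 24*o^2 - 5*o + 50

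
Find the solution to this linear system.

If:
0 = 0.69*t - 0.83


Then:
t = 1.20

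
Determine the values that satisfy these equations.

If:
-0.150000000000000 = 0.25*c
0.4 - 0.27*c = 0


Then:
No Solution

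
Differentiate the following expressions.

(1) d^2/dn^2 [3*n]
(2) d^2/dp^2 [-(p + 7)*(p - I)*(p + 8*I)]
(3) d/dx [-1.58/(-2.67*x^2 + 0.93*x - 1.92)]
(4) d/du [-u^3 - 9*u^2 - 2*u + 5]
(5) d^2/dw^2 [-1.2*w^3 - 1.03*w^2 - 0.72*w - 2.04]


(1) = 0
(2) = -6*p - 14 - 14*I
(3) = (1.4694 - 8.4372*x)/(2.67*x^2 - 0.93*x + 1.92)^2
(4) = -3*u^2 - 18*u - 2
(5) = -7.2*w - 2.06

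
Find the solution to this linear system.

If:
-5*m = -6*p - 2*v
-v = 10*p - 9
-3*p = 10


Then:
m = 194/15
p = -10/3
v = 127/3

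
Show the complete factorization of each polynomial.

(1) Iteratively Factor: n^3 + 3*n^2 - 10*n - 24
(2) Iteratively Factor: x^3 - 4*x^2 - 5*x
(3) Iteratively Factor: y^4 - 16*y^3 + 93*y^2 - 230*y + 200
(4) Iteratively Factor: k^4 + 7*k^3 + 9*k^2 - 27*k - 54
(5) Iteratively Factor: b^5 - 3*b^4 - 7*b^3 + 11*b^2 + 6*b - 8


(1) = (n + 4)*(n^2 - n - 6) = (n - 3)*(n + 4)*(n + 2)
(2) = (x - 5)*(x^2 + x) = (x - 5)*(x + 1)*(x)
(3) = (y - 4)*(y^3 - 12*y^2 + 45*y - 50) = (y - 4)*(y - 2)*(y^2 - 10*y + 25) = (y - 5)*(y - 4)*(y - 2)*(y - 5)
(4) = (k - 2)*(k^3 + 9*k^2 + 27*k + 27) = (k - 2)*(k + 3)*(k^2 + 6*k + 9) = (k - 2)*(k + 3)^2*(k + 3)
(5) = (b - 1)*(b^4 - 2*b^3 - 9*b^2 + 2*b + 8) = (b - 1)*(b + 1)*(b^3 - 3*b^2 - 6*b + 8) = (b - 4)*(b - 1)*(b + 1)*(b^2 + b - 2) = (b - 4)*(b - 1)^2*(b + 1)*(b + 2)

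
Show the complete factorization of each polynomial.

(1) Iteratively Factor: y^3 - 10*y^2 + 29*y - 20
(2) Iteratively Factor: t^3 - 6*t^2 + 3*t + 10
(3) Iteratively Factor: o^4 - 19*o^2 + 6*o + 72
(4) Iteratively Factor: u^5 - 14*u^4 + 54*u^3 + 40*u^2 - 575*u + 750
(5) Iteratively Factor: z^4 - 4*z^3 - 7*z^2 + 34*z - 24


(1) = (y - 5)*(y^2 - 5*y + 4) = (y - 5)*(y - 1)*(y - 4)
(2) = (t - 2)*(t^2 - 4*t - 5) = (t - 5)*(t - 2)*(t + 1)
(3) = (o + 2)*(o^3 - 2*o^2 - 15*o + 36) = (o - 3)*(o + 2)*(o^2 + o - 12) = (o - 3)^2*(o + 2)*(o + 4)
(4) = (u - 2)*(u^4 - 12*u^3 + 30*u^2 + 100*u - 375) = (u - 2)*(u + 3)*(u^3 - 15*u^2 + 75*u - 125) = (u - 5)*(u - 2)*(u + 3)*(u^2 - 10*u + 25) = (u - 5)^2*(u - 2)*(u + 3)*(u - 5)
(5) = (z - 2)*(z^3 - 2*z^2 - 11*z + 12) = (z - 2)*(z + 3)*(z^2 - 5*z + 4) = (z - 4)*(z - 2)*(z + 3)*(z - 1)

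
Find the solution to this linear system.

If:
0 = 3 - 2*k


Then:
k = 3/2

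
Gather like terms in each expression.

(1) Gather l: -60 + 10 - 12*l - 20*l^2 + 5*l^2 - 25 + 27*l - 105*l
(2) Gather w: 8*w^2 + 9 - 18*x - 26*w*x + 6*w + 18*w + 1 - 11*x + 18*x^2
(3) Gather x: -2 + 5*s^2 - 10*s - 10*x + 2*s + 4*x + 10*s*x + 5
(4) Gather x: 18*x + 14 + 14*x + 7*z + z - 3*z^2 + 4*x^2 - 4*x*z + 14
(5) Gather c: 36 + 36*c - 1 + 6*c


(1) = -15*l^2 - 90*l - 75
(2) = 8*w^2 + w*(24 - 26*x) + 18*x^2 - 29*x + 10
(3) = 5*s^2 - 8*s + x*(10*s - 6) + 3
(4) = 4*x^2 + x*(32 - 4*z) - 3*z^2 + 8*z + 28
(5) = 42*c + 35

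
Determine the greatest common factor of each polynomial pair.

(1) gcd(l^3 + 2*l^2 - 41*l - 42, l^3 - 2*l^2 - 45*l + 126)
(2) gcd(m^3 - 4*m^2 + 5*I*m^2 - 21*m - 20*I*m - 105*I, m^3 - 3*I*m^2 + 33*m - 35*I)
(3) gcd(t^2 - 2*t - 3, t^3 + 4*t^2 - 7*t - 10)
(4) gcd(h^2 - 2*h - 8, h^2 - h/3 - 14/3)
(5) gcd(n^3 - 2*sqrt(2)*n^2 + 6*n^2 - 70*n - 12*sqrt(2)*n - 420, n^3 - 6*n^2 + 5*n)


(1) = gcd((l - 6)*(l + 1)*(l + 7), (l - 6)*(l - 3)*(l + 7)) = l^2 + l - 42
(2) = m + 5*I
(3) = t + 1
(4) = h + 2
(5) = gcd((n + 6)*(n - 7*sqrt(2))*(n + 5*sqrt(2)), n*(n - 5)*(n - 1)) = 1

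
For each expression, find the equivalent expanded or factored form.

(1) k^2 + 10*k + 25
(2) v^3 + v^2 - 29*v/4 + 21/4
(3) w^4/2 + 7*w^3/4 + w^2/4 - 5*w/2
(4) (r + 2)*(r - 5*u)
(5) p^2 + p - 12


(1) = (k + 5)^2
(2) = (v - 3/2)*(v - 1)*(v + 7/2)
(3) = w*(w/2 + 1)*(w - 1)*(w + 5/2)
(4) = r^2 - 5*r*u + 2*r - 10*u
(5) = (p - 3)*(p + 4)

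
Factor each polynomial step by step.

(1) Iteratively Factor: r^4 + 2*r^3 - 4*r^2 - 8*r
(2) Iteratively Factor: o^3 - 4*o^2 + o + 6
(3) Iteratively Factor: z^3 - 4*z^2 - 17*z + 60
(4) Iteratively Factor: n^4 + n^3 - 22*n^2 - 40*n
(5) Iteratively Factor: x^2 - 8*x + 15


(1) = (r + 2)*(r^3 - 4*r) = r*(r + 2)*(r^2 - 4) = r*(r - 2)*(r + 2)*(r + 2)
(2) = (o + 1)*(o^2 - 5*o + 6) = (o - 2)*(o + 1)*(o - 3)
(3) = (z - 3)*(z^2 - z - 20) = (z - 5)*(z - 3)*(z + 4)
(4) = (n - 5)*(n^3 + 6*n^2 + 8*n) = (n - 5)*(n + 2)*(n^2 + 4*n) = n*(n - 5)*(n + 2)*(n + 4)
(5) = (x - 3)*(x - 5)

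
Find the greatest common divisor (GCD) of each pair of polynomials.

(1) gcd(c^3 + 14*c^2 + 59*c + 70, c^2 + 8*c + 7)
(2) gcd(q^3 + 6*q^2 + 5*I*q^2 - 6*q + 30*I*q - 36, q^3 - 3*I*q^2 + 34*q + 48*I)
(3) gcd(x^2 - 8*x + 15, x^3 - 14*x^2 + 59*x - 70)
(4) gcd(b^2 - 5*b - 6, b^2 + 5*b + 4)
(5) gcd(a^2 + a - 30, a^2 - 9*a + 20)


(1) = c + 7
(2) = gcd((q + 6)*(q + 2*I)*(q + 3*I), (q - 8*I)*(q + 2*I)*(q + 3*I)) = q^2 + 5*I*q - 6
(3) = gcd((x - 5)*(x - 3), (x - 7)*(x - 5)*(x - 2)) = x - 5
(4) = gcd((b - 6)*(b + 1), (b + 1)*(b + 4)) = b + 1
(5) = gcd((a - 5)*(a + 6), (a - 5)*(a - 4)) = a - 5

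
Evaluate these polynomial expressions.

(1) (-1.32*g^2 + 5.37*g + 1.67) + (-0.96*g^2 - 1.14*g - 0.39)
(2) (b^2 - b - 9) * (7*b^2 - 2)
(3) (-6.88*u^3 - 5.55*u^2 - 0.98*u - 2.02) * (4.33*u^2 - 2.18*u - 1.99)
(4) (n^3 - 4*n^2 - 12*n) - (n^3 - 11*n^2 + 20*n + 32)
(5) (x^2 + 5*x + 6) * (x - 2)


(1) = -2.28*g^2 + 4.23*g + 1.28
(2) = 7*b^4 - 7*b^3 - 65*b^2 + 2*b + 18
(3) = -29.7904*u^5 - 9.0331*u^4 + 21.5468*u^3 + 4.4343*u^2 + 6.3538*u + 4.0198
(4) = 7*n^2 - 32*n - 32
(5) = x^3 + 3*x^2 - 4*x - 12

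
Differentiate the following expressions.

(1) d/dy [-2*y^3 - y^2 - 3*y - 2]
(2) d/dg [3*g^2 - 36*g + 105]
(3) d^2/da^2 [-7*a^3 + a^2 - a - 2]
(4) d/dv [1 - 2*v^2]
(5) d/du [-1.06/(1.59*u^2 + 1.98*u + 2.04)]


(1) = -6*y^2 - 2*y - 3
(2) = 6*g - 36
(3) = 2 - 42*a
(4) = -4*v
(5) = (3.3708*u + 2.0988)/(1.59*u^2 + 1.98*u + 2.04)^2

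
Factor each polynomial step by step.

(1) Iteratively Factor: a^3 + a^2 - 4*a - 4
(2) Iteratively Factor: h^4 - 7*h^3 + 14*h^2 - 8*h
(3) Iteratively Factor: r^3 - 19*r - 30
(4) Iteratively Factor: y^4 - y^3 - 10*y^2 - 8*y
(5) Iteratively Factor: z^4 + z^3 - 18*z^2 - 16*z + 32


(1) = (a + 1)*(a^2 - 4) = (a - 2)*(a + 1)*(a + 2)
(2) = (h)*(h^3 - 7*h^2 + 14*h - 8) = h*(h - 2)*(h^2 - 5*h + 4) = h*(h - 2)*(h - 1)*(h - 4)
(3) = (r + 2)*(r^2 - 2*r - 15) = (r + 2)*(r + 3)*(r - 5)
(4) = (y + 2)*(y^3 - 3*y^2 - 4*y) = y*(y + 2)*(y^2 - 3*y - 4) = y*(y - 4)*(y + 2)*(y + 1)
(5) = (z - 4)*(z^3 + 5*z^2 + 2*z - 8) = (z - 4)*(z - 1)*(z^2 + 6*z + 8) = (z - 4)*(z - 1)*(z + 2)*(z + 4)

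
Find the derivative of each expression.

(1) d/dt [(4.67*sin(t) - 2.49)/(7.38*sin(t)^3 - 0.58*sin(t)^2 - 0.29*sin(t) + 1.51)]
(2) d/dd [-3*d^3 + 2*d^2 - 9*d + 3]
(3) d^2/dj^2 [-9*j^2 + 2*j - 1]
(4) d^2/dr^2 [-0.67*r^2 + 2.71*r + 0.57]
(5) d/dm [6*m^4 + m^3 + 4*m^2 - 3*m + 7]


(1) = (-68.9292*sin(t)^3 + 57.8372*sin(t)^2 - 2.8884*sin(t) + 6.3296)*cos(t)/(54.4644*sin(t)^6 - 8.5608*sin(t)^5 - 3.944*sin(t)^4 + 22.624*sin(t)^3 - 1.6675*sin(t)^2 - 0.8758*sin(t) + 2.2801)
(2) = -9*d^2 + 4*d - 9
(3) = -18
(4) = -1.34000000000000
(5) = 24*m^3 + 3*m^2 + 8*m - 3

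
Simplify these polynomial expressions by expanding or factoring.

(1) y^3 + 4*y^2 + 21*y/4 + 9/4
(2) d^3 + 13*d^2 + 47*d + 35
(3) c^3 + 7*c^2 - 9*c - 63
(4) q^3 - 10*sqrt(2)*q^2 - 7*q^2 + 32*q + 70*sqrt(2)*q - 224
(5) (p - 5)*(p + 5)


(1) = (y + 1)*(y + 3/2)^2
(2) = (d + 1)*(d + 5)*(d + 7)
(3) = (c - 3)*(c + 3)*(c + 7)
(4) = (q - 7)*(q - 8*sqrt(2))*(q - 2*sqrt(2))
(5) = p^2 - 25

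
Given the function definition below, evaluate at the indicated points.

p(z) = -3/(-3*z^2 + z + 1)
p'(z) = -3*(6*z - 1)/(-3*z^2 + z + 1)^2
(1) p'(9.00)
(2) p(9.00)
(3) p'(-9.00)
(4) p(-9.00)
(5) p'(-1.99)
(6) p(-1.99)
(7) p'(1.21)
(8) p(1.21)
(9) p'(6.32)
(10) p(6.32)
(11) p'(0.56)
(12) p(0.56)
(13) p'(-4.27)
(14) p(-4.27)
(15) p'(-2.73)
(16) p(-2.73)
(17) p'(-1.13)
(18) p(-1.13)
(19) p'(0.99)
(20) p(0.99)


(1) = -0.00
(2) = 0.01
(3) = 0.00
(4) = 0.01
(5) = 0.23
(6) = 0.23
(7) = -3.94
(8) = 1.37
(9) = -0.01
(10) = 0.03
(11) = -18.47
(12) = -4.84
(13) = 0.02
(14) = 0.05
(15) = 0.09
(16) = 0.12
(17) = 1.49
(18) = 0.76
(19) = -16.41
(20) = 3.16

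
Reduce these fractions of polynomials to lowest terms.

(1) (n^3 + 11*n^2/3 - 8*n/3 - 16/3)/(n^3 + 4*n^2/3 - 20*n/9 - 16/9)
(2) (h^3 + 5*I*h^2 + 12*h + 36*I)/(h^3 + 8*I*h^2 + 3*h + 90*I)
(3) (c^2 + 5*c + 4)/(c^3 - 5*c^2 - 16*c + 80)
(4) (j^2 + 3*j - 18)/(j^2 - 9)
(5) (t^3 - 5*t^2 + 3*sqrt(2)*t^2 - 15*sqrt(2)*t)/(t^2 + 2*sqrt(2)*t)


(1) = (3*n^2 + 15*n + 12)/(3*n^2 + 8*n + 4)
(2) = (h + 2*I)/(h + 5*I)
(3) = (c + 1)/(c^2 - 9*c + 20)
(4) = (j + 6)/(j + 3)
(5) = (t^2 + t*(-5 + 3*sqrt(2)) - 15*sqrt(2))/(t + 2*sqrt(2))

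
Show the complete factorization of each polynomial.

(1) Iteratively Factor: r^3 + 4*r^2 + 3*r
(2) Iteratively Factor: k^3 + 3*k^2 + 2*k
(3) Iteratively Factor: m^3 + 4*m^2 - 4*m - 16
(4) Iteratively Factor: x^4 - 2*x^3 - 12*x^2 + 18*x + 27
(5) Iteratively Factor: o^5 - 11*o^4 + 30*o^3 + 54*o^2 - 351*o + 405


(1) = (r)*(r^2 + 4*r + 3) = r*(r + 1)*(r + 3)
(2) = (k + 2)*(k^2 + k) = (k + 1)*(k + 2)*(k)
(3) = (m - 2)*(m^2 + 6*m + 8) = (m - 2)*(m + 4)*(m + 2)
(4) = (x - 3)*(x^3 + x^2 - 9*x - 9) = (x - 3)^2*(x^2 + 4*x + 3) = (x - 3)^2*(x + 3)*(x + 1)
(5) = (o + 3)*(o^4 - 14*o^3 + 72*o^2 - 162*o + 135) = (o - 3)*(o + 3)*(o^3 - 11*o^2 + 39*o - 45) = (o - 3)^2*(o + 3)*(o^2 - 8*o + 15) = (o - 3)^3*(o + 3)*(o - 5)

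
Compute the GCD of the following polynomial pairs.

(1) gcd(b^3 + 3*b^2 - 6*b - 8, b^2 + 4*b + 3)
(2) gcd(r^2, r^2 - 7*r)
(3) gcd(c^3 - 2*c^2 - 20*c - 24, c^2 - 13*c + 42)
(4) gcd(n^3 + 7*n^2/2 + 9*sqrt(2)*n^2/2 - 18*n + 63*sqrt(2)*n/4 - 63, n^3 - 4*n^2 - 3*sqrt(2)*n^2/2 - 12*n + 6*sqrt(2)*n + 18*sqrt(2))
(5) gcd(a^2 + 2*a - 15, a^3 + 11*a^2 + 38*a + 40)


(1) = b + 1
(2) = r
(3) = gcd((c - 6)*(c + 2)^2, (c - 7)*(c - 6)) = c - 6
(4) = n - 3*sqrt(2)/2
(5) = gcd((a - 3)*(a + 5), (a + 2)*(a + 4)*(a + 5)) = a + 5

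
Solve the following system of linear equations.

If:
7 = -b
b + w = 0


Then:
b = -7
w = 7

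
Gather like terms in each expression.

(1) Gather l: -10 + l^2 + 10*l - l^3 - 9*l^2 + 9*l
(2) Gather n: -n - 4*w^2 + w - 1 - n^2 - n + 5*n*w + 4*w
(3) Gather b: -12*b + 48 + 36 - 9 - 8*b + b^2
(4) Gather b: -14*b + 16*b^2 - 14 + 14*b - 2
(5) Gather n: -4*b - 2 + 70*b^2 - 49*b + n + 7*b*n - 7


(1) = -l^3 - 8*l^2 + 19*l - 10
(2) = -n^2 + n*(5*w - 2) - 4*w^2 + 5*w - 1
(3) = b^2 - 20*b + 75
(4) = 16*b^2 - 16
(5) = 70*b^2 - 53*b + n*(7*b + 1) - 9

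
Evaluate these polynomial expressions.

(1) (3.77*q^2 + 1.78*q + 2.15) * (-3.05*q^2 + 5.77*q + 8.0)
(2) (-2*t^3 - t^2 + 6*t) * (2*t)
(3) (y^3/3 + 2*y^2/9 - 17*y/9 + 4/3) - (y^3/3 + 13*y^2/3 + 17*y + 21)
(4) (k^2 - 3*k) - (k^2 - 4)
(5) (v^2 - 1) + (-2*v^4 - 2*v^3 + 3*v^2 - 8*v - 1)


(1) = -11.4985*q^4 + 16.3239*q^3 + 33.8731*q^2 + 26.6455*q + 17.2
(2) = -4*t^4 - 2*t^3 + 12*t^2
(3) = -37*y^2/9 - 170*y/9 - 59/3
(4) = 4 - 3*k
(5) = -2*v^4 - 2*v^3 + 4*v^2 - 8*v - 2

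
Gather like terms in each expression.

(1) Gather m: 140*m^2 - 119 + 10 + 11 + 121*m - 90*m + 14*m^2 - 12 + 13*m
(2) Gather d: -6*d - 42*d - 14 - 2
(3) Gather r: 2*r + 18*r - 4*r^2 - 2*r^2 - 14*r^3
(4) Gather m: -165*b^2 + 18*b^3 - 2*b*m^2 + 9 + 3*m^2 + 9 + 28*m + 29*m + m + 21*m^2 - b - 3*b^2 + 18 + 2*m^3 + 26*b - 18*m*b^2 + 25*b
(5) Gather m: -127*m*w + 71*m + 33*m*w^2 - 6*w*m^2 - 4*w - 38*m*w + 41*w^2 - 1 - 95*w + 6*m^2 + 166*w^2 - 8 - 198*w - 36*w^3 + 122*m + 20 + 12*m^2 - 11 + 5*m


(1) = 154*m^2 + 44*m - 110
(2) = -48*d - 16
(3) = -14*r^3 - 6*r^2 + 20*r
(4) = 18*b^3 - 168*b^2 + 50*b + 2*m^3 + m^2*(24 - 2*b) + m*(58 - 18*b^2) + 36
(5) = m^2*(18 - 6*w) + m*(33*w^2 - 165*w + 198) - 36*w^3 + 207*w^2 - 297*w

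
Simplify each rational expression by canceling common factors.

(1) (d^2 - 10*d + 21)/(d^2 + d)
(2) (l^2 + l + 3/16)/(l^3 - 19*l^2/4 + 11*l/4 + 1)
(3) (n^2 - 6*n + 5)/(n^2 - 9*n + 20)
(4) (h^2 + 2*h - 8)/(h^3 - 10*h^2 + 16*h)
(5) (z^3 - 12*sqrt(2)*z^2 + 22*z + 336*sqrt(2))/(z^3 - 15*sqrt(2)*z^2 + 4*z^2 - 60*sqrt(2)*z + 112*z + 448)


(1) = (d^2 - 10*d + 21)/(d^2 + d)
(2) = (4*l + 3)/(4*l^2 - 20*l + 16)
(3) = (n - 1)/(n - 4)
(4) = (h + 4)/(h^2 - 8*h)
(5) = (z + 3*sqrt(2))/(z + 4)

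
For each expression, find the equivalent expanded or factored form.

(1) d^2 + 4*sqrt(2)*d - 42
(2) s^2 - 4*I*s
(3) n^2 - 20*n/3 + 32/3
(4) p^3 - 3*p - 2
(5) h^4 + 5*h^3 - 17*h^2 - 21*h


(1) = (d - 3*sqrt(2))*(d + 7*sqrt(2))
(2) = s*(s - 4*I)
(3) = (n - 4)*(n - 8/3)
(4) = (p - 2)*(p + 1)^2
(5) = h*(h - 3)*(h + 1)*(h + 7)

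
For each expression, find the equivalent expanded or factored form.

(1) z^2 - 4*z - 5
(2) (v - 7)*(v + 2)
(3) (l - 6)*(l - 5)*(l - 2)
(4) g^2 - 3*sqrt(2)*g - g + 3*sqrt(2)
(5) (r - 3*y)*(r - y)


(1) = (z - 5)*(z + 1)
(2) = v^2 - 5*v - 14
(3) = l^3 - 13*l^2 + 52*l - 60
(4) = (g - 1)*(g - 3*sqrt(2))
(5) = r^2 - 4*r*y + 3*y^2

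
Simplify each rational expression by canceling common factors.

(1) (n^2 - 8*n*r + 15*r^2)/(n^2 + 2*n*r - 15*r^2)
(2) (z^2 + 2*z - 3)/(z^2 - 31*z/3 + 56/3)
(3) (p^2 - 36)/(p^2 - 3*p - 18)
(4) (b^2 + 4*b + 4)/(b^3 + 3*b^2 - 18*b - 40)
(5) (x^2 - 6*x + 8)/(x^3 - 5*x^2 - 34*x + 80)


(1) = (n - 5*r)/(n + 5*r)
(2) = (3*z^2 + 6*z - 9)/(3*z^2 - 31*z + 56)
(3) = (p + 6)/(p + 3)
(4) = (b + 2)/(b^2 + b - 20)
(5) = (x - 4)/(x^2 - 3*x - 40)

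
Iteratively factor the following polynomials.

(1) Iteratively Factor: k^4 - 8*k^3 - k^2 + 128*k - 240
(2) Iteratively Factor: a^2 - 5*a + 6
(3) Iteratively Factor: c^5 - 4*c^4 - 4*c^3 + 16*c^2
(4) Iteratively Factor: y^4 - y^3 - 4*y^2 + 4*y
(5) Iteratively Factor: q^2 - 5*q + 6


(1) = (k + 4)*(k^3 - 12*k^2 + 47*k - 60) = (k - 3)*(k + 4)*(k^2 - 9*k + 20) = (k - 5)*(k - 3)*(k + 4)*(k - 4)
(2) = (a - 2)*(a - 3)
(3) = (c + 2)*(c^4 - 6*c^3 + 8*c^2) = (c - 2)*(c + 2)*(c^3 - 4*c^2) = (c - 4)*(c - 2)*(c + 2)*(c^2) = c*(c - 4)*(c - 2)*(c + 2)*(c)
(4) = (y)*(y^3 - y^2 - 4*y + 4) = y*(y - 1)*(y^2 - 4) = y*(y - 1)*(y + 2)*(y - 2)
(5) = (q - 2)*(q - 3)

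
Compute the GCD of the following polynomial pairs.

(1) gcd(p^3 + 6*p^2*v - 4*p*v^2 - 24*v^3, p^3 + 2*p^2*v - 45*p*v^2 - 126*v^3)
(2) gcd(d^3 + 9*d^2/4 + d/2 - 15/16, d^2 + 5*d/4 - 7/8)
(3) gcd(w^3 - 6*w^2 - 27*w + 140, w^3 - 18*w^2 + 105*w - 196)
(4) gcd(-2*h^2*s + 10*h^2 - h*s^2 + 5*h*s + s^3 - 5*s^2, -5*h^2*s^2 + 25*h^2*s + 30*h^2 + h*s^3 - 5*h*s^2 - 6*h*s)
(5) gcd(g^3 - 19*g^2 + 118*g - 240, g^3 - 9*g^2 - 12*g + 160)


(1) = p + 6*v
(2) = d - 1/2
(3) = gcd((w - 7)*(w - 4)*(w + 5), (w - 7)^2*(w - 4)) = w^2 - 11*w + 28
(4) = 1
(5) = gcd((g - 8)*(g - 6)*(g - 5), (g - 8)*(g - 5)*(g + 4)) = g^2 - 13*g + 40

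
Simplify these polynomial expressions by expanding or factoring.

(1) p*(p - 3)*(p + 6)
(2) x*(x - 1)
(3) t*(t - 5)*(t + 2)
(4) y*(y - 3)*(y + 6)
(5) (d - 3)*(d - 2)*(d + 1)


(1) = p^3 + 3*p^2 - 18*p
(2) = x^2 - x
(3) = t^3 - 3*t^2 - 10*t
(4) = y^3 + 3*y^2 - 18*y
(5) = d^3 - 4*d^2 + d + 6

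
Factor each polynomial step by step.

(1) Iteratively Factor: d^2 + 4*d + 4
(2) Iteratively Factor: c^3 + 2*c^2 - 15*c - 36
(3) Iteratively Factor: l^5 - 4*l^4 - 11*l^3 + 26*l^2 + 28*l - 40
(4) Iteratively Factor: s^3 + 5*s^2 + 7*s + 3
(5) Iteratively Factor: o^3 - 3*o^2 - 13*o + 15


(1) = (d + 2)*(d + 2)
(2) = (c + 3)*(c^2 - c - 12) = (c - 4)*(c + 3)*(c + 3)
(3) = (l - 1)*(l^4 - 3*l^3 - 14*l^2 + 12*l + 40) = (l - 2)*(l - 1)*(l^3 - l^2 - 16*l - 20) = (l - 5)*(l - 2)*(l - 1)*(l^2 + 4*l + 4) = (l - 5)*(l - 2)*(l - 1)*(l + 2)*(l + 2)
(4) = (s + 1)*(s^2 + 4*s + 3) = (s + 1)^2*(s + 3)
(5) = (o + 3)*(o^2 - 6*o + 5) = (o - 1)*(o + 3)*(o - 5)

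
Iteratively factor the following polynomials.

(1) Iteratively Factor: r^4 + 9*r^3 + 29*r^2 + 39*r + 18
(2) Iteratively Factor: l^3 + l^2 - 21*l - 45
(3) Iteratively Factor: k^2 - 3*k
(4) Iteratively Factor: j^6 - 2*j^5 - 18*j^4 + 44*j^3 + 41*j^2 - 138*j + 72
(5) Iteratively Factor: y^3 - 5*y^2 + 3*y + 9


(1) = (r + 1)*(r^3 + 8*r^2 + 21*r + 18) = (r + 1)*(r + 2)*(r^2 + 6*r + 9) = (r + 1)*(r + 2)*(r + 3)*(r + 3)
(2) = (l - 5)*(l^2 + 6*l + 9) = (l - 5)*(l + 3)*(l + 3)
(3) = (k)*(k - 3)
(4) = (j - 3)*(j^5 + j^4 - 15*j^3 - j^2 + 38*j - 24) = (j - 3)*(j + 4)*(j^4 - 3*j^3 - 3*j^2 + 11*j - 6) = (j - 3)*(j + 2)*(j + 4)*(j^3 - 5*j^2 + 7*j - 3) = (j - 3)^2*(j + 2)*(j + 4)*(j^2 - 2*j + 1) = (j - 3)^2*(j - 1)*(j + 2)*(j + 4)*(j - 1)
(5) = (y + 1)*(y^2 - 6*y + 9) = (y - 3)*(y + 1)*(y - 3)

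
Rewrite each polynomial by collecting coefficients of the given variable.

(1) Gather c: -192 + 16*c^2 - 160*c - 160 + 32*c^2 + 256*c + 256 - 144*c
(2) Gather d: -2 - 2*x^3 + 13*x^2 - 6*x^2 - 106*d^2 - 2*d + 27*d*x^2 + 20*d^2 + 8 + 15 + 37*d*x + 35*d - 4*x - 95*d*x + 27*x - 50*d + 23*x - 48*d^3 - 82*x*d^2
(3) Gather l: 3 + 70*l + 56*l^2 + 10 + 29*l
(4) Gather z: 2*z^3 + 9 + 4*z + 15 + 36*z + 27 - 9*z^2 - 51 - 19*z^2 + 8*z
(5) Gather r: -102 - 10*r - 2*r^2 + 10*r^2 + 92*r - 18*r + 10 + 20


(1) = 48*c^2 - 48*c - 96
(2) = -48*d^3 + d^2*(-82*x - 86) + d*(27*x^2 - 58*x - 17) - 2*x^3 + 7*x^2 + 46*x + 21
(3) = 56*l^2 + 99*l + 13
(4) = 2*z^3 - 28*z^2 + 48*z
(5) = 8*r^2 + 64*r - 72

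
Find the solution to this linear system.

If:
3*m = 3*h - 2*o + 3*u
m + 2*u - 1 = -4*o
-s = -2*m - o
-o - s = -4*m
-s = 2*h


Then:
h = -9/68
m = 3/34
o = 3/34
s = 9/34
u = 19/68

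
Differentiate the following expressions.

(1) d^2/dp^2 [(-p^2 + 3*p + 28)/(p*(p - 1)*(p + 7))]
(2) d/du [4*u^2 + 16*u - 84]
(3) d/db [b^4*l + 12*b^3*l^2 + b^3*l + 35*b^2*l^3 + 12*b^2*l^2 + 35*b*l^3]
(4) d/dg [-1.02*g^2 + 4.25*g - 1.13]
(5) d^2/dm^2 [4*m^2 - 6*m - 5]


(1) = 2*(-p^6 + 9*p^5 + 201*p^4 + 1431*p^3 + 2436*p^2 - 3528*p + 1372)/(p^3*(p^6 + 18*p^5 + 87*p^4 - 36*p^3 - 609*p^2 + 882*p - 343))
(2) = 8*u + 16
(3) = l*(4*b^3 + 36*b^2*l + 3*b^2 + 70*b*l^2 + 24*b*l + 35*l^2)
(4) = 4.25 - 2.04*g
(5) = 8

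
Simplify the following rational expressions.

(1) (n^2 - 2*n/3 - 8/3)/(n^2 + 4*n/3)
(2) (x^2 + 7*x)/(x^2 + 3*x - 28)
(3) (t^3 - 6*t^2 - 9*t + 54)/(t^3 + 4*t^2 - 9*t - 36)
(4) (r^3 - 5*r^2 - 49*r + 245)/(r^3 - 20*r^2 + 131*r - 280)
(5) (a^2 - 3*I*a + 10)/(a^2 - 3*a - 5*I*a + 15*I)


(1) = (n - 2)/n
(2) = x/(x - 4)
(3) = (t - 6)/(t + 4)
(4) = (r + 7)/(r - 8)
(5) = (a + 2*I)/(a - 3)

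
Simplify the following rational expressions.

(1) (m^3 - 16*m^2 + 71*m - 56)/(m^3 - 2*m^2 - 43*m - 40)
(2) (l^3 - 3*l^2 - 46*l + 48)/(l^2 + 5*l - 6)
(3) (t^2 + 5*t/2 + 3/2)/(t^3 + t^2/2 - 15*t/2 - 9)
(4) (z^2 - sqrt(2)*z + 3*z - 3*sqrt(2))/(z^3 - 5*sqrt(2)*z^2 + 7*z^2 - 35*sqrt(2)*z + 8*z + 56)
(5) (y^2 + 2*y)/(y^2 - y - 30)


(1) = (m^2 - 8*m + 7)/(m^2 + 6*m + 5)
(2) = l - 8
(3) = (t + 1)/(t^2 - t - 6)
(4) = (z + 3)/(z^2 + z*(7 - 4*sqrt(2)) - 28*sqrt(2))
(5) = (y^2 + 2*y)/(y^2 - y - 30)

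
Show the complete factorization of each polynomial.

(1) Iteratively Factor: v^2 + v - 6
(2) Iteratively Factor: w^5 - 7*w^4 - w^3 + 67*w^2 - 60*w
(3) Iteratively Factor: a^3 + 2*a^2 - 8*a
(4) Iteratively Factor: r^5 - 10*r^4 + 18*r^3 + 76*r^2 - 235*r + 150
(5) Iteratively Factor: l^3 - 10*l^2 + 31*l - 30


(1) = (v + 3)*(v - 2)
(2) = (w - 5)*(w^4 - 2*w^3 - 11*w^2 + 12*w) = (w - 5)*(w - 4)*(w^3 + 2*w^2 - 3*w) = (w - 5)*(w - 4)*(w + 3)*(w^2 - w) = (w - 5)*(w - 4)*(w - 1)*(w + 3)*(w)
(3) = (a)*(a^2 + 2*a - 8) = a*(a + 4)*(a - 2)
(4) = (r - 5)*(r^4 - 5*r^3 - 7*r^2 + 41*r - 30) = (r - 5)*(r + 3)*(r^3 - 8*r^2 + 17*r - 10) = (r - 5)*(r - 1)*(r + 3)*(r^2 - 7*r + 10) = (r - 5)*(r - 2)*(r - 1)*(r + 3)*(r - 5)
(5) = (l - 2)*(l^2 - 8*l + 15) = (l - 3)*(l - 2)*(l - 5)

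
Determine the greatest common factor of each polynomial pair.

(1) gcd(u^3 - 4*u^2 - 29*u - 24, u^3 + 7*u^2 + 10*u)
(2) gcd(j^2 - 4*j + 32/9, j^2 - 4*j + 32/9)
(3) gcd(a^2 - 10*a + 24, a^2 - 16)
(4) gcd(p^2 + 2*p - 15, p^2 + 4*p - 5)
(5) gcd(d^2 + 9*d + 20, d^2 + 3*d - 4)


(1) = 1
(2) = gcd((j - 8/3)*(j - 4/3), (j - 8/3)*(j - 4/3)) = j^2 - 4*j + 32/9
(3) = gcd((a - 6)*(a - 4), (a - 4)*(a + 4)) = a - 4
(4) = p + 5
(5) = gcd((d + 4)*(d + 5), (d - 1)*(d + 4)) = d + 4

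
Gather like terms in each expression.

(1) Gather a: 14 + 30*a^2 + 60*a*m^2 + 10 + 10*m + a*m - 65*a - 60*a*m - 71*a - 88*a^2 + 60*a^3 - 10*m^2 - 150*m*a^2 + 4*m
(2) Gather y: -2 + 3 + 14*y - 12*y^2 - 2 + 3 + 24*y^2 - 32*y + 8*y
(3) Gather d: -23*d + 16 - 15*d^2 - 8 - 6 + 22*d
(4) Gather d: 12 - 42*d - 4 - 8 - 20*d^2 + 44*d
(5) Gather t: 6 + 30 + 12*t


(1) = 60*a^3 + a^2*(-150*m - 58) + a*(60*m^2 - 59*m - 136) - 10*m^2 + 14*m + 24
(2) = 12*y^2 - 10*y + 2
(3) = -15*d^2 - d + 2
(4) = -20*d^2 + 2*d
(5) = 12*t + 36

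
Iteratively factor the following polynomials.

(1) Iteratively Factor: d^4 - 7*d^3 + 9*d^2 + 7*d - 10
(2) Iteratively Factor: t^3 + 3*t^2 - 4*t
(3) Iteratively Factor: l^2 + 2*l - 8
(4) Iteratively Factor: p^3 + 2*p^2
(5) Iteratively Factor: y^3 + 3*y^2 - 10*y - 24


(1) = (d - 2)*(d^3 - 5*d^2 - d + 5) = (d - 2)*(d + 1)*(d^2 - 6*d + 5) = (d - 5)*(d - 2)*(d + 1)*(d - 1)
(2) = (t)*(t^2 + 3*t - 4) = t*(t - 1)*(t + 4)
(3) = (l + 4)*(l - 2)
(4) = (p)*(p^2 + 2*p) = p^2*(p + 2)
(5) = (y + 2)*(y^2 + y - 12) = (y + 2)*(y + 4)*(y - 3)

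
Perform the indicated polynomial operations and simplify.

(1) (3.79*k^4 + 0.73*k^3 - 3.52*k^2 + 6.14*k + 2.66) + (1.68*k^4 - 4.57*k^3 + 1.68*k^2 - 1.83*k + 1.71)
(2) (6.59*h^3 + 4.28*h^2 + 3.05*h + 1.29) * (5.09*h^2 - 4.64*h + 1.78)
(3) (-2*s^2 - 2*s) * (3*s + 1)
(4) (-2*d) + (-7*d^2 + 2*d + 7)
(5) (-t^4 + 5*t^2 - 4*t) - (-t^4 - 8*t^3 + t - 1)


(1) = 5.47*k^4 - 3.84*k^3 - 1.84*k^2 + 4.31*k + 4.37
(2) = 33.5431*h^5 - 8.7924*h^4 + 7.3955*h^3 + 0.0325*h^2 - 0.5566*h + 2.2962
(3) = -6*s^3 - 8*s^2 - 2*s
(4) = 7 - 7*d^2
(5) = 8*t^3 + 5*t^2 - 5*t + 1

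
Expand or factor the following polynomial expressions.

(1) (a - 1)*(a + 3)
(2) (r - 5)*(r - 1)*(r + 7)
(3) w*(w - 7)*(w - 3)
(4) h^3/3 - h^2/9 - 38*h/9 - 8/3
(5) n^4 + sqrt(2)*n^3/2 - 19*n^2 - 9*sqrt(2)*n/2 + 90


(1) = a^2 + 2*a - 3
(2) = r^3 + r^2 - 37*r + 35
(3) = w^3 - 10*w^2 + 21*w
(4) = (h/3 + 1)*(h - 4)*(h + 2/3)
(5) = (n - 3)*(n + 3)*(n - 2*sqrt(2))*(n + 5*sqrt(2)/2)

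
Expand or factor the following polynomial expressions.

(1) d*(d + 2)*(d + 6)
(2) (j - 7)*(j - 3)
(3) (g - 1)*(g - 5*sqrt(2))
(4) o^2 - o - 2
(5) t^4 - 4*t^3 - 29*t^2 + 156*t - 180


(1) = d^3 + 8*d^2 + 12*d
(2) = j^2 - 10*j + 21
(3) = g^2 - 5*sqrt(2)*g - g + 5*sqrt(2)
(4) = (o - 2)*(o + 1)
(5) = (t - 5)*(t - 3)*(t - 2)*(t + 6)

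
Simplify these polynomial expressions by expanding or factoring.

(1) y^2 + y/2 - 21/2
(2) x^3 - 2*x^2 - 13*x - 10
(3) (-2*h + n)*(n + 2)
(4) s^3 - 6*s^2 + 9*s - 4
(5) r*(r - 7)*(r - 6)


(1) = (y - 3)*(y + 7/2)
(2) = (x - 5)*(x + 1)*(x + 2)
(3) = -2*h*n - 4*h + n^2 + 2*n
(4) = (s - 4)*(s - 1)^2
(5) = r^3 - 13*r^2 + 42*r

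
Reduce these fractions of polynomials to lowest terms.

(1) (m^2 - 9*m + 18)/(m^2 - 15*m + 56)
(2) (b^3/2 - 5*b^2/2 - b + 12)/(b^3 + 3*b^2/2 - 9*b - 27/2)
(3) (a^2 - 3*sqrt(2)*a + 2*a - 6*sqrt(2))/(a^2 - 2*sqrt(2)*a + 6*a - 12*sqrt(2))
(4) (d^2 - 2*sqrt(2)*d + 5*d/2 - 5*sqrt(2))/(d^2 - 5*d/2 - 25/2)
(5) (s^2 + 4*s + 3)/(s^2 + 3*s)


(1) = (m^2 - 9*m + 18)/(m^2 - 15*m + 56)
(2) = (b^2 - 2*b - 8)/(2*b^2 + 9*b + 9)
(3) = (a^2 + a*(2 - 3*sqrt(2)) - 6*sqrt(2))/(a^2 + a*(6 - 2*sqrt(2)) - 12*sqrt(2))
(4) = (4*d - 8*sqrt(2))/(4*d - 20)
(5) = (s + 1)/s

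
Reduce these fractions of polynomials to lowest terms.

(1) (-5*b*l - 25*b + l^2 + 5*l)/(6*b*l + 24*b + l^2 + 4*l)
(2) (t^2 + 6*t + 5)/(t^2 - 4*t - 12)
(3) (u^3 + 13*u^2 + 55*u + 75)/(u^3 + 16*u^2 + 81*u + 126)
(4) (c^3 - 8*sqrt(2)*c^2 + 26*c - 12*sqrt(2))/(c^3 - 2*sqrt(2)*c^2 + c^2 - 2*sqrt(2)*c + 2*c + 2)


(1) = (-5*b*l - 25*b + l^2 + 5*l)/(6*b*l + 24*b + l^2 + 4*l)
(2) = (t^2 + 6*t + 5)/(t^2 - 4*t - 12)
(3) = (u^2 + 10*u + 25)/(u^2 + 13*u + 42)
(4) = (c - 6*sqrt(2))/(c + 1)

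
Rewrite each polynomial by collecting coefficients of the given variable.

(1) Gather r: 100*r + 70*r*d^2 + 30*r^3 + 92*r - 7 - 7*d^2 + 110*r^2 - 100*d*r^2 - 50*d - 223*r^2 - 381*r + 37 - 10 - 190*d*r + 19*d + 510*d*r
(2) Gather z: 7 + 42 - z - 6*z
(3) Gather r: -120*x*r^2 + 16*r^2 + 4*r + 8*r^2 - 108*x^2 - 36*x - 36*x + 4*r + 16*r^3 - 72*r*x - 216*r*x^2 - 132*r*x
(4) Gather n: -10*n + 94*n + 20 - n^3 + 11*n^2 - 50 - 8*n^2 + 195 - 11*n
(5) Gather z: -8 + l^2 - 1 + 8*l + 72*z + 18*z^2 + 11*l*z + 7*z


(1) = -7*d^2 - 31*d + 30*r^3 + r^2*(-100*d - 113) + r*(70*d^2 + 320*d - 189) + 20
(2) = 49 - 7*z
(3) = 16*r^3 + r^2*(24 - 120*x) + r*(-216*x^2 - 204*x + 8) - 108*x^2 - 72*x
(4) = -n^3 + 3*n^2 + 73*n + 165
(5) = l^2 + 8*l + 18*z^2 + z*(11*l + 79) - 9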